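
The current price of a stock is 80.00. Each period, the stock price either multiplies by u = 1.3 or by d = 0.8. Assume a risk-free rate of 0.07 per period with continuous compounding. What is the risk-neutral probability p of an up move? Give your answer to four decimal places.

p = 0.5450

Risk-neutral probability p = (e^0.07 − 0.8)/(1.3 − 0.8) = 0.2725/0.5000 = 0.5450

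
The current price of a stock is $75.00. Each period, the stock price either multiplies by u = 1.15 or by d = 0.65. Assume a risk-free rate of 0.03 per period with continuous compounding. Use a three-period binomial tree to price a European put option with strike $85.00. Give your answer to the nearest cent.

Risk-neutral probability p = (e^0.03 − 0.65)/(1.15 − 0.65) = 0.3805/0.5000 = 0.7609
Terminal stock prices: S_uuu = 114.1, S_uud = 64.47, S_udd = 36.44, S_ddd = 20.6
Terminal payoffs (K − S): max(-29.07, 0) = 0, max(20.53, 0) = 20.53, max(48.56, 0) = 48.56, max(64.4, 0) = 64.4
Node uu (S = 99.19): V_uu = e^(−0.03)·[0.7609·0.0000 + 0.2391·20.5281] = 4.7630
Node ud (S = 56.06): V_ud = e^(−0.03)·[0.7609·20.5281 + 0.2391·48.5594] = 26.4254
Node dd (S = 31.69): V_dd = e^(−0.03)·[0.7609·48.5594 + 0.2391·64.4031] = 50.8004
Node u (S = 86.25): V_u = e^(−0.03)·[0.7609·4.7630 + 0.2391·26.4254] = 9.6485
Node d (S = 48.75): V_d = e^(−0.03)·[0.7609·26.4254 + 0.2391·50.8004] = 31.3000
Node 0 (S = 75): V_0 = e^(−0.03)·[0.7609·9.6485 + 0.2391·31.3000] = 14.3870

$14.39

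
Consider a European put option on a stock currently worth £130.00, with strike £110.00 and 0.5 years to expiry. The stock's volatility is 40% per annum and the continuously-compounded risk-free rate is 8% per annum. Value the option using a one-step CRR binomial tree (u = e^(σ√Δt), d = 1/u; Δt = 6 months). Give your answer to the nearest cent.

CRR parameters: u = e^(σ√Δt) = e^(0.4·√0.5) = 1.3269, d = 1/u = 0.7536
Per-period rate: rΔt = 0.08·0.5 = 0.04, so R = e^0.04 = 1.0408
Risk-neutral probability p = (e^0.04 − 0.7536)/(1.3269 − 0.7536) = 0.2872/0.5733 = 0.5009
Terminal stock prices: S_u = 172.5, S_d = 97.97
Terminal payoffs (K − S): max(-62.5, 0) = 0, max(12.03, 0) = 12.03
Node 0 (S = 130): V_0 = e^(−0.04)·[0.5009·0.0000 + 0.4991·12.0270] = 5.7668

£5.77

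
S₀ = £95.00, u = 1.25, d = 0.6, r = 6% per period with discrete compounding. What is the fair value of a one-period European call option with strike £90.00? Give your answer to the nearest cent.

Risk-neutral probability p = (1 + 0.06 − 0.6)/(1.25 − 0.6) = 0.4600/0.6500 = 0.7077
Terminal stock prices: S_u = 118.8, S_d = 57
Terminal payoffs (S − K): max(28.75, 0) = 28.75, max(-33, 0) = 0
Node 0 (S = 95): V_0 = 1/1.06·[0.7077·28.7500 + 0.2923·0.0000] = 19.1945

£19.19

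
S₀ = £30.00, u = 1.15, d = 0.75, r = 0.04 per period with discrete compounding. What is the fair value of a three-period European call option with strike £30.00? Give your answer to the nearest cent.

Risk-neutral probability p = (1 + 0.04 − 0.75)/(1.15 − 0.75) = 0.2900/0.4000 = 0.7250
Terminal stock prices: S_uuu = 45.63, S_uud = 29.76, S_udd = 19.41, S_ddd = 12.66
Terminal payoffs (S − K): max(15.63, 0) = 15.63, max(-0.2438, 0) = 0, max(-10.59, 0) = 0, max(-17.34, 0) = 0
Node uu (S = 39.67): V_uu = 1/1.04·[0.7250·15.6262 + 0.2750·0.0000] = 10.8933
Node ud (S = 25.88): V_ud = 1/1.04·[0.7250·0.0000 + 0.2750·0.0000] = 0.0000
Node dd (S = 16.88): V_dd = 1/1.04·[0.7250·0.0000 + 0.2750·0.0000] = 0.0000
Node u (S = 34.5): V_u = 1/1.04·[0.7250·10.8933 + 0.2750·0.0000] = 7.5939
Node d (S = 22.5): V_d = 1/1.04·[0.7250·0.0000 + 0.2750·0.0000] = 0.0000
Node 0 (S = 30): V_0 = 1/1.04·[0.7250·7.5939 + 0.2750·0.0000] = 5.2938

£5.29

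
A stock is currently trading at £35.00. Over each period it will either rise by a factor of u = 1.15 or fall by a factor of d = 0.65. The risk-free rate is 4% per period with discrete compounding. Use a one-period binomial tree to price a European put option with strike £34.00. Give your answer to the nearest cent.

Risk-neutral probability p = (1 + 0.04 − 0.65)/(1.15 − 0.65) = 0.3900/0.5000 = 0.7800
Terminal stock prices: S_u = 40.25, S_d = 22.75
Terminal payoffs (K − S): max(-6.25, 0) = 0, max(11.25, 0) = 11.25
Node 0 (S = 35): V_0 = 1/1.04·[0.7800·0.0000 + 0.2200·11.2500] = 2.3798

£2.38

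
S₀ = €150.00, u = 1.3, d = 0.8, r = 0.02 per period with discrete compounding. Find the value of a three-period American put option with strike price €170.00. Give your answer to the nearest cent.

€34.06

Risk-neutral probability p = (1 + 0.02 − 0.8)/(1.3 − 0.8) = 0.2200/0.5000 = 0.4400
Terminal stock prices: S_uuu = 329.6, S_uud = 202.8, S_udd = 124.8, S_ddd = 76.8
Terminal payoffs (K − S): max(-159.6, 0) = 0, max(-32.8, 0) = 0, max(45.2, 0) = 45.2, max(93.2, 0) = 93.2
Node uu (S = 253.5): continuation = 1/1.02·[0.4400·0.0000 + 0.5600·0.0000] = 0.0000; exercise value = 0.0000 ≤ continuation, so V_uu = 0.0000
Node ud (S = 156): continuation = 1/1.02·[0.4400·0.0000 + 0.5600·45.2000] = 24.8157; exercise value = 14.0000 ≤ continuation, so V_ud = 24.8157
Node dd (S = 96): continuation = 1/1.02·[0.4400·45.2000 + 0.5600·93.2000] = 70.6667; exercise value = 74.0000 > continuation, so V_dd = 74.0000 (exercise)
Node u (S = 195): continuation = 1/1.02·[0.4400·0.0000 + 0.5600·24.8157] = 13.6243; exercise value = 0.0000 ≤ continuation, so V_u = 13.6243
Node d (S = 120): continuation = 1/1.02·[0.4400·24.8157 + 0.5600·74.0000] = 51.3323; exercise value = 50.0000 ≤ continuation, so V_d = 51.3323
Node 0 (S = 150): continuation = 1/1.02·[0.4400·13.6243 + 0.5600·51.3323] = 34.0596; exercise value = 20.0000 ≤ continuation, so V_0 = 34.0596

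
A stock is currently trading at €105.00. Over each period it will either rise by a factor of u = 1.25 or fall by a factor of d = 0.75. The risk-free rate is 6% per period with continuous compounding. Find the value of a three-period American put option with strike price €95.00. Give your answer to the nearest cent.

€7.64

Risk-neutral probability p = (e^0.06 − 0.75)/(1.25 − 0.75) = 0.3118/0.5000 = 0.6237
Terminal stock prices: S_uuu = 205.1, S_uud = 123, S_udd = 73.83, S_ddd = 44.3
Terminal payoffs (K − S): max(-110.1, 0) = 0, max(-28.05, 0) = 0, max(21.17, 0) = 21.17, max(50.7, 0) = 50.7
Node uu (S = 164.1): continuation = e^(−0.06)·[0.6237·0.0000 + 0.3763·0.0000] = 0.0000; exercise value = 0.0000 ≤ continuation, so V_uu = 0.0000
Node ud (S = 98.44): continuation = e^(−0.06)·[0.6237·0.0000 + 0.3763·21.1719] = 7.5036; exercise value = 0.0000 ≤ continuation, so V_ud = 7.5036
Node dd (S = 59.06): continuation = e^(−0.06)·[0.6237·21.1719 + 0.3763·50.7031] = 30.4051; exercise value = 35.9375 > continuation, so V_dd = 35.9375 (exercise)
Node u (S = 131.2): continuation = e^(−0.06)·[0.6237·0.0000 + 0.3763·7.5036] = 2.6593; exercise value = 0.0000 ≤ continuation, so V_u = 2.6593
Node d (S = 78.75): continuation = e^(−0.06)·[0.6237·7.5036 + 0.3763·35.9375] = 17.1439; exercise value = 16.2500 ≤ continuation, so V_d = 17.1439
Node 0 (S = 105): continuation = e^(−0.06)·[0.6237·2.6593 + 0.3763·17.1439] = 7.6380; exercise value = 0.0000 ≤ continuation, so V_0 = 7.6380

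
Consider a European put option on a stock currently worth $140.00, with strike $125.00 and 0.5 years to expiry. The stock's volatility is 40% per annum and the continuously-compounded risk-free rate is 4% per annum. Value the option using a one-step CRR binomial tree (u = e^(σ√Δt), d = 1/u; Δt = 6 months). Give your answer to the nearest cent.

CRR parameters: u = e^(σ√Δt) = e^(0.4·√0.5) = 1.3269, d = 1/u = 0.7536
Per-period rate: rΔt = 0.04·0.5 = 0.02, so R = e^0.02 = 1.0202
Risk-neutral probability p = (e^0.02 − 0.7536)/(1.3269 − 0.7536) = 0.2666/0.5733 = 0.4650
Terminal stock prices: S_u = 185.8, S_d = 105.5
Terminal payoffs (K − S): max(-60.77, 0) = 0, max(19.49, 0) = 19.49
Node 0 (S = 140): V_0 = e^(−0.02)·[0.4650·0.0000 + 0.5350·19.4906] = 10.2211

$10.22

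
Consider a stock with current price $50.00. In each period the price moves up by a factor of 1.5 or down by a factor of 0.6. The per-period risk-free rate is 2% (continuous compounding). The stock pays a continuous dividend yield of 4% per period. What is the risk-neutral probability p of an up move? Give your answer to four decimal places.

p = 0.4224

Per-period risk-free factor R = e^0.02 = 1.0202; dividend-adjusted growth = e^(0.02−0.04) = 0.9802.
Risk-neutral probability p = (0.9802 − 0.6)/(1.5 − 0.6) = 0.3802/0.9000 = 0.4224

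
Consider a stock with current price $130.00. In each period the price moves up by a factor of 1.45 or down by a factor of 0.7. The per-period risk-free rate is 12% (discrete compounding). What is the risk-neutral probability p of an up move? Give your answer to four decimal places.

p = 0.5600

Risk-neutral probability p = (1 + 0.12 − 0.7)/(1.45 − 0.7) = 0.4200/0.7500 = 0.5600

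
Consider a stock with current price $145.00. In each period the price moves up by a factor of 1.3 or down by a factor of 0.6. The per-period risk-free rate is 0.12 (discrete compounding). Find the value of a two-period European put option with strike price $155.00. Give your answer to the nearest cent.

$18.18

Risk-neutral probability p = (1 + 0.12 − 0.6)/(1.3 − 0.6) = 0.5200/0.7000 = 0.7429
Terminal stock prices: S_uu = 245.1, S_ud = 113.1, S_dd = 52.2
Terminal payoffs (K − S): max(-90.05, 0) = 0, max(41.9, 0) = 41.9, max(102.8, 0) = 102.8
Node u (S = 188.5): V_u = 1/1.12·[0.7429·0.0000 + 0.2571·41.9000] = 9.6199
Node d (S = 87): V_d = 1/1.12·[0.7429·41.9000 + 0.2571·102.8000] = 51.3929
Node 0 (S = 145): V_0 = 1/1.12·[0.7429·9.6199 + 0.2571·51.3929] = 18.1799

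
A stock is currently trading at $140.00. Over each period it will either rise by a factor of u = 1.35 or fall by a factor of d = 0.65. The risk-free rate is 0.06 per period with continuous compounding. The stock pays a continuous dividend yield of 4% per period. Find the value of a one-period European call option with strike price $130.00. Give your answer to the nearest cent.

Per-period risk-free factor R = e^0.06 = 1.0618; dividend-adjusted growth = e^(0.06−0.04) = 1.0202.
Risk-neutral probability p = (1.0202 − 0.65)/(1.35 − 0.65) = 0.3702/0.7000 = 0.5289
Terminal stock prices: S_u = 189, S_d = 91
Terminal payoffs (S − K): max(59, 0) = 59, max(-39, 0) = 0
Node 0 (S = 140): V_0 = e^(−0.06)·[0.5289·59.0000 + 0.4711·0.0000] = 29.3856

$29.39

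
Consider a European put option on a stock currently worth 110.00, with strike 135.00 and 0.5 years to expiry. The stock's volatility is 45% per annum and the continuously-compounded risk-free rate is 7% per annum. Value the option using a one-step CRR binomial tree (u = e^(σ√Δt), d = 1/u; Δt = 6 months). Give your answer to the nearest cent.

CRR parameters: u = e^(σ√Δt) = e^(0.45·√0.5) = 1.3746, d = 1/u = 0.7275
Per-period rate: rΔt = 0.07·0.5 = 0.035, so R = e^0.035 = 1.0356
Risk-neutral probability p = (e^0.035 − 0.7275)/(1.3746 − 0.7275) = 0.3082/0.6472 = 0.4762
Terminal stock prices: S_u = 151.2, S_d = 80.02
Terminal payoffs (K − S): max(-16.21, 0) = 0, max(54.98, 0) = 54.98
Node 0 (S = 110): V_0 = e^(−0.035)·[0.4762·0.0000 + 0.5238·54.9795] = 27.8103

27.81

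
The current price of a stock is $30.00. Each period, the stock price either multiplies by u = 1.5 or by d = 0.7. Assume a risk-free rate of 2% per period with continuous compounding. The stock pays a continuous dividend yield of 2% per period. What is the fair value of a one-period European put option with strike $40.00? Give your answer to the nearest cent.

Per-period risk-free factor R = e^0.02 = 1.0202; dividend-adjusted growth = e^(0.02−0.02) = 1.0000.
Risk-neutral probability p = (1.0000 − 0.7)/(1.5 − 0.7) = 0.3000/0.8000 = 0.3750
Terminal stock prices: S_u = 45, S_d = 21
Terminal payoffs (K − S): max(-5, 0) = 0, max(19, 0) = 19
Node 0 (S = 30): V_0 = e^(−0.02)·[0.3750·0.0000 + 0.6250·19.0000] = 11.6399

$11.64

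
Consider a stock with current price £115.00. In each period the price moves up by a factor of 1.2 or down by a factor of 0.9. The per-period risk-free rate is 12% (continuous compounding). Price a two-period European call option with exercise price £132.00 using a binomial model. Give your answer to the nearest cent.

Risk-neutral probability p = (e^0.12 − 0.9)/(1.2 − 0.9) = 0.2275/0.3000 = 0.7583
Terminal stock prices: S_uu = 165.6, S_ud = 124.2, S_dd = 93.15
Terminal payoffs (S − K): max(33.6, 0) = 33.6, max(-7.8, 0) = 0, max(-38.85, 0) = 0
Node u (S = 138): V_u = e^(−0.12)·[0.7583·33.6000 + 0.2417·0.0000] = 22.5984
Node d (S = 103.5): V_d = e^(−0.12)·[0.7583·0.0000 + 0.2417·0.0000] = 0.0000
Node 0 (S = 115): V_0 = e^(−0.12)·[0.7583·22.5984 + 0.2417·0.0000] = 15.1991

£15.20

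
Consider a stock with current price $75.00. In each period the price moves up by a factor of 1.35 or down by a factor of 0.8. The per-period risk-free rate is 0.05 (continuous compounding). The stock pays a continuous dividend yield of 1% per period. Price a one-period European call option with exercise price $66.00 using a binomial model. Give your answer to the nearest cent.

$14.68

Per-period risk-free factor R = e^0.05 = 1.0513; dividend-adjusted growth = e^(0.05−0.01) = 1.0408.
Risk-neutral probability p = (1.0408 − 0.8)/(1.35 − 0.8) = 0.2408/0.5500 = 0.4378
Terminal stock prices: S_u = 101.2, S_d = 60
Terminal payoffs (S − K): max(35.25, 0) = 35.25, max(-6, 0) = 0
Node 0 (S = 75): V_0 = e^(−0.05)·[0.4378·35.2500 + 0.5622·0.0000] = 14.6811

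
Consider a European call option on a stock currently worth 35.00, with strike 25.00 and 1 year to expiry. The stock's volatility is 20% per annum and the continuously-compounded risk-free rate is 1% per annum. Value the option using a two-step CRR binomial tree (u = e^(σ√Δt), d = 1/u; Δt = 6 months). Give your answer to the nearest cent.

CRR parameters: u = e^(σ√Δt) = e^(0.2·√0.5) = 1.1519, d = 1/u = 0.8681
Per-period rate: rΔt = 0.01·0.5 = 0.005, so R = e^0.005 = 1.0050
Risk-neutral probability p = (e^0.005 − 0.8681)/(1.1519 − 0.8681) = 0.1369/0.2838 = 0.4824
Terminal stock prices: S_uu = 46.44, S_ud = 35, S_dd = 26.38
Terminal payoffs (S − K): max(21.44, 0) = 21.44, max(10, 0) = 10, max(1.377, 0) = 1.377
Node u (S = 40.32): V_u = e^(−0.005)·[0.4824·21.4414 + 0.5176·10.0000] = 15.4415
Node d (S = 30.38): V_d = e^(−0.005)·[0.4824·10.0000 + 0.5176·1.3773] = 5.5090
Node 0 (S = 35): V_0 = e^(−0.005)·[0.4824·15.4415 + 0.5176·5.5090] = 10.2488

10.25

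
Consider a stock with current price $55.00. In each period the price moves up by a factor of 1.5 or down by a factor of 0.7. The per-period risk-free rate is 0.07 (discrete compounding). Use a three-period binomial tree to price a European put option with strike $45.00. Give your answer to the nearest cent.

Risk-neutral probability p = (1 + 0.07 − 0.7)/(1.5 − 0.7) = 0.3700/0.8000 = 0.4625
Terminal stock prices: S_uuu = 185.6, S_uud = 86.62, S_udd = 40.42, S_ddd = 18.86
Terminal payoffs (K − S): max(-140.6, 0) = 0, max(-41.62, 0) = 0, max(4.575, 0) = 4.575, max(26.14, 0) = 26.14
Node uu (S = 123.8): V_uu = 1/1.07·[0.4625·0.0000 + 0.5375·0.0000] = 0.0000
Node ud (S = 57.75): V_ud = 1/1.07·[0.4625·0.0000 + 0.5375·4.5750] = 2.2982
Node dd (S = 26.95): V_dd = 1/1.07·[0.4625·4.5750 + 0.5375·26.1350] = 15.1061
Node u (S = 82.5): V_u = 1/1.07·[0.4625·0.0000 + 0.5375·2.2982] = 1.1545
Node d (S = 38.5): V_d = 1/1.07·[0.4625·2.2982 + 0.5375·15.1061] = 8.5817
Node 0 (S = 55): V_0 = 1/1.07·[0.4625·1.1545 + 0.5375·8.5817] = 4.8099

$4.81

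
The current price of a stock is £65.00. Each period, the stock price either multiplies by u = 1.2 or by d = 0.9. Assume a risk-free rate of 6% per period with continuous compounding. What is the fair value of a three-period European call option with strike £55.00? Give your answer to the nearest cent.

£19.68

Risk-neutral probability p = (e^0.06 − 0.9)/(1.2 − 0.9) = 0.1618/0.3000 = 0.5395
Terminal stock prices: S_uuu = 112.3, S_uud = 84.24, S_udd = 63.18, S_ddd = 47.39
Terminal payoffs (S − K): max(57.32, 0) = 57.32, max(29.24, 0) = 29.24, max(8.18, 0) = 8.18, max(-7.615, 0) = 0
Node uu (S = 93.6): V_uu = e^(−0.06)·[0.5395·57.3200 + 0.4605·29.2400] = 41.8030
Node ud (S = 70.2): V_ud = e^(−0.06)·[0.5395·29.2400 + 0.4605·8.1800] = 18.4030
Node dd (S = 52.65): V_dd = e^(−0.06)·[0.5395·8.1800 + 0.4605·0.0000] = 4.1558
Node u (S = 78): V_u = e^(−0.06)·[0.5395·41.8030 + 0.4605·18.4030] = 29.2194
Node d (S = 58.5): V_d = e^(−0.06)·[0.5395·18.4030 + 0.4605·4.1558] = 11.1519
Node 0 (S = 65): V_0 = e^(−0.06)·[0.5395·29.2194 + 0.4605·11.1519] = 19.6815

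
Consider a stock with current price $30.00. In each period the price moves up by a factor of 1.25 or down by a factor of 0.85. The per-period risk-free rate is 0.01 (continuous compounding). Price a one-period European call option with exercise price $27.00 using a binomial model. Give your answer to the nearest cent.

$4.16

Risk-neutral probability p = (e^0.01 − 0.85)/(1.25 − 0.85) = 0.1601/0.4000 = 0.4001
Terminal stock prices: S_u = 37.5, S_d = 25.5
Terminal payoffs (S − K): max(10.5, 0) = 10.5, max(-1.5, 0) = 0
Node 0 (S = 30): V_0 = e^(−0.01)·[0.4001·10.5000 + 0.5999·0.0000] = 4.1595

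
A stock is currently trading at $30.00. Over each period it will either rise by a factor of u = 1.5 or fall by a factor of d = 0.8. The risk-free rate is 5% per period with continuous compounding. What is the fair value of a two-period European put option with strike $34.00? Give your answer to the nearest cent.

$5.50

Risk-neutral probability p = (e^0.05 − 0.8)/(1.5 − 0.8) = 0.2513/0.7000 = 0.3590
Terminal stock prices: S_uu = 67.5, S_ud = 36, S_dd = 19.2
Terminal payoffs (K − S): max(-33.5, 0) = 0, max(-2, 0) = 0, max(14.8, 0) = 14.8
Node u (S = 45): V_u = e^(−0.05)·[0.3590·0.0000 + 0.6410·0.0000] = 0.0000
Node d (S = 24): V_d = e^(−0.05)·[0.3590·0.0000 + 0.6410·14.8000] = 9.0247
Node 0 (S = 30): V_0 = e^(−0.05)·[0.3590·0.0000 + 0.6410·9.0247] = 5.5031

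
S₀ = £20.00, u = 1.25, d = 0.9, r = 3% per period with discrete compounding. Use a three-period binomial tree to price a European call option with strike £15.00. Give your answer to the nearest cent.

Risk-neutral probability p = (1 + 0.03 − 0.9)/(1.25 − 0.9) = 0.1300/0.3500 = 0.3714
Terminal stock prices: S_uuu = 39.06, S_uud = 28.12, S_udd = 20.25, S_ddd = 14.58
Terminal payoffs (S − K): max(24.06, 0) = 24.06, max(13.12, 0) = 13.12, max(5.25, 0) = 5.25, max(-0.42, 0) = 0
Node uu (S = 31.25): V_uu = 1/1.03·[0.3714·24.0625 + 0.6286·13.1250] = 16.6869
Node ud (S = 22.5): V_ud = 1/1.03·[0.3714·13.1250 + 0.6286·5.2500] = 7.9369
Node dd (S = 16.2): V_dd = 1/1.03·[0.3714·5.2500 + 0.6286·0.0000] = 1.8932
Node u (S = 25): V_u = 1/1.03·[0.3714·16.6869 + 0.6286·7.9369] = 10.8611
Node d (S = 18): V_d = 1/1.03·[0.3714·7.9369 + 0.6286·1.8932] = 4.0175
Node 0 (S = 20): V_0 = 1/1.03·[0.3714·10.8611 + 0.6286·4.0175] = 6.3683

£6.37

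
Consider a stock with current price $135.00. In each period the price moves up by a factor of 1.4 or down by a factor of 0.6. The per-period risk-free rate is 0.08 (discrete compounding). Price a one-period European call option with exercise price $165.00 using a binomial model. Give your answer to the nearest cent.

Risk-neutral probability p = (1 + 0.08 − 0.6)/(1.4 − 0.6) = 0.4800/0.8000 = 0.6000
Terminal stock prices: S_u = 189, S_d = 81
Terminal payoffs (S − K): max(24, 0) = 24, max(-84, 0) = 0
Node 0 (S = 135): V_0 = 1/1.08·[0.6000·24.0000 + 0.4000·0.0000] = 13.3333

$13.33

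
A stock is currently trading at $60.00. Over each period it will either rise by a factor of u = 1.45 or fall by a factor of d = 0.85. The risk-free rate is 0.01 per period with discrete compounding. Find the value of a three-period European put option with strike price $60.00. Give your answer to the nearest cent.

Risk-neutral probability p = (1 + 0.01 − 0.85)/(1.45 − 0.85) = 0.1600/0.6000 = 0.2667
Terminal stock prices: S_uuu = 182.9, S_uud = 107.2, S_udd = 62.86, S_ddd = 36.85
Terminal payoffs (K − S): max(-122.9, 0) = 0, max(-47.23, 0) = 0, max(-2.857, 0) = 0, max(23.15, 0) = 23.15
Node uu (S = 126.2): V_uu = 1/1.01·[0.2667·0.0000 + 0.7333·0.0000] = 0.0000
Node ud (S = 73.95): V_ud = 1/1.01·[0.2667·0.0000 + 0.7333·0.0000] = 0.0000
Node dd (S = 43.35): V_dd = 1/1.01·[0.2667·0.0000 + 0.7333·23.1525] = 16.8104
Node u (S = 87): V_u = 1/1.01·[0.2667·0.0000 + 0.7333·0.0000] = 0.0000
Node d (S = 51): V_d = 1/1.01·[0.2667·0.0000 + 0.7333·16.8104] = 12.2056
Node 0 (S = 60): V_0 = 1/1.01·[0.2667·0.0000 + 0.7333·12.2056] = 8.8621

$8.86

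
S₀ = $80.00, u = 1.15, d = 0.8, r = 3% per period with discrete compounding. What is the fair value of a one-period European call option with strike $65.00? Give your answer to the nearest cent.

Risk-neutral probability p = (1 + 0.03 − 0.8)/(1.15 − 0.8) = 0.2300/0.3500 = 0.6571
Terminal stock prices: S_u = 92, S_d = 64
Terminal payoffs (S − K): max(27, 0) = 27, max(-1, 0) = 0
Node 0 (S = 80): V_0 = 1/1.03·[0.6571·27.0000 + 0.3429·0.0000] = 17.2261

$17.23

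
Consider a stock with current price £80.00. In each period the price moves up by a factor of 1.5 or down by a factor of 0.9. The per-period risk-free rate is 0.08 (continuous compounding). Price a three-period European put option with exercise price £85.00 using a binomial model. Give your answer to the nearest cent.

Risk-neutral probability p = (e^0.08 − 0.9)/(1.5 − 0.9) = 0.1833/0.6000 = 0.3055
Terminal stock prices: S_uuu = 270, S_uud = 162, S_udd = 97.2, S_ddd = 58.32
Terminal payoffs (K − S): max(-185, 0) = 0, max(-77, 0) = 0, max(-12.2, 0) = 0, max(26.68, 0) = 26.68
Node uu (S = 180): V_uu = e^(−0.08)·[0.3055·0.0000 + 0.6945·0.0000] = 0.0000
Node ud (S = 108): V_ud = e^(−0.08)·[0.3055·0.0000 + 0.6945·0.0000] = 0.0000
Node dd (S = 64.8): V_dd = e^(−0.08)·[0.3055·0.0000 + 0.6945·26.6800] = 17.1052
Node u (S = 120): V_u = e^(−0.08)·[0.3055·0.0000 + 0.6945·0.0000] = 0.0000
Node d (S = 72): V_d = e^(−0.08)·[0.3055·0.0000 + 0.6945·17.1052] = 10.9666
Node 0 (S = 80): V_0 = e^(−0.08)·[0.3055·0.0000 + 0.6945·10.9666] = 7.0309

£7.03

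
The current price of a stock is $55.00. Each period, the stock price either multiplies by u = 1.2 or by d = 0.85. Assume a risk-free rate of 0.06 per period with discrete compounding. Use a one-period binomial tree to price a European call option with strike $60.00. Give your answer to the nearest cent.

Risk-neutral probability p = (1 + 0.06 − 0.85)/(1.2 − 0.85) = 0.2100/0.3500 = 0.6000
Terminal stock prices: S_u = 66, S_d = 46.75
Terminal payoffs (S − K): max(6, 0) = 6, max(-13.25, 0) = 0
Node 0 (S = 55): V_0 = 1/1.06·[0.6000·6.0000 + 0.4000·0.0000] = 3.3962

$3.40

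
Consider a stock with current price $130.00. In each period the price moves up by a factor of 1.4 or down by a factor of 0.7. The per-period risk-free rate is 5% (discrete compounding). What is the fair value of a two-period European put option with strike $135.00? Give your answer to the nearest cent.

Risk-neutral probability p = (1 + 0.05 − 0.7)/(1.4 − 0.7) = 0.3500/0.7000 = 0.5000
Terminal stock prices: S_uu = 254.8, S_ud = 127.4, S_dd = 63.7
Terminal payoffs (K − S): max(-119.8, 0) = 0, max(7.6, 0) = 7.6, max(71.3, 0) = 71.3
Node u (S = 182): V_u = 1/1.05·[0.5000·0.0000 + 0.5000·7.6000] = 3.6190
Node d (S = 91): V_d = 1/1.05·[0.5000·7.6000 + 0.5000·71.3000] = 37.5714
Node 0 (S = 130): V_0 = 1/1.05·[0.5000·3.6190 + 0.5000·37.5714] = 19.6145

$19.61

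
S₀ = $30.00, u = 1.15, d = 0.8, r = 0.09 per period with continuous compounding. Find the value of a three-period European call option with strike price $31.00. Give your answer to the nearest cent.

Risk-neutral probability p = (e^0.09 − 0.8)/(1.15 − 0.8) = 0.2942/0.3500 = 0.8405
Terminal stock prices: S_uuu = 45.63, S_uud = 31.74, S_udd = 22.08, S_ddd = 15.36
Terminal payoffs (S − K): max(14.63, 0) = 14.63, max(0.74, 0) = 0.74, max(-8.92, 0) = 0, max(-15.64, 0) = 0
Node uu (S = 39.67): V_uu = e^(−0.09)·[0.8405·14.6262 + 0.1595·0.7400] = 11.3431
Node ud (S = 27.6): V_ud = e^(−0.09)·[0.8405·0.7400 + 0.1595·0.0000] = 0.5684
Node dd (S = 19.2): V_dd = e^(−0.09)·[0.8405·0.0000 + 0.1595·0.0000] = 0.0000
Node u (S = 34.5): V_u = e^(−0.09)·[0.8405·11.3431 + 0.1595·0.5684] = 8.7962
Node d (S = 24): V_d = e^(−0.09)·[0.8405·0.5684 + 0.1595·0.0000] = 0.4366
Node 0 (S = 30): V_0 = e^(−0.09)·[0.8405·8.7962 + 0.1595·0.4366] = 6.8205

$6.82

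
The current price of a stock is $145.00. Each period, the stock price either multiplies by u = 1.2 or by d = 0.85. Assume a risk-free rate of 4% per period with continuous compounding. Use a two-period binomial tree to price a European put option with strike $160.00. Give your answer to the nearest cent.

$16.09

Risk-neutral probability p = (e^0.04 − 0.85)/(1.2 − 0.85) = 0.1908/0.3500 = 0.5452
Terminal stock prices: S_uu = 208.8, S_ud = 147.9, S_dd = 104.8
Terminal payoffs (K − S): max(-48.8, 0) = 0, max(12.1, 0) = 12.1, max(55.24, 0) = 55.24
Node u (S = 174): V_u = e^(−0.04)·[0.5452·0.0000 + 0.4548·12.1000] = 5.2876
Node d (S = 123.2): V_d = e^(−0.04)·[0.5452·12.1000 + 0.4548·55.2375] = 30.4763
Node 0 (S = 145): V_0 = e^(−0.04)·[0.5452·5.2876 + 0.4548·30.4763] = 16.0875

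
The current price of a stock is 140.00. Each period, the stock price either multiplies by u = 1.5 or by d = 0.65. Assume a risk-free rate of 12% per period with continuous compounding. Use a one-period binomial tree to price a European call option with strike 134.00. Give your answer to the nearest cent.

Risk-neutral probability p = (e^0.12 − 0.65)/(1.5 − 0.65) = 0.4775/0.8500 = 0.5618
Terminal stock prices: S_u = 210, S_d = 91
Terminal payoffs (S − K): max(76, 0) = 76, max(-43, 0) = 0
Node 0 (S = 140): V_0 = e^(−0.12)·[0.5618·76.0000 + 0.4382·0.0000] = 37.8660

37.87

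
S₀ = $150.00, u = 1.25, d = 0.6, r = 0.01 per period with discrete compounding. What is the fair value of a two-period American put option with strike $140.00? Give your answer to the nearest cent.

$24.56

Risk-neutral probability p = (1 + 0.01 − 0.6)/(1.25 − 0.6) = 0.4100/0.6500 = 0.6308
Terminal stock prices: S_uu = 234.4, S_ud = 112.5, S_dd = 54
Terminal payoffs (K − S): max(-94.38, 0) = 0, max(27.5, 0) = 27.5, max(86, 0) = 86
Node u (S = 187.5): continuation = 1/1.01·[0.6308·0.0000 + 0.3692·27.5000] = 10.0533; exercise value = 0.0000 ≤ continuation, so V_u = 10.0533
Node d (S = 90): continuation = 1/1.01·[0.6308·27.5000 + 0.3692·86.0000] = 48.6139; exercise value = 50.0000 > continuation, so V_d = 50.0000 (exercise)
Node 0 (S = 150): continuation = 1/1.01·[0.6308·10.0533 + 0.3692·50.0000] = 24.5573; exercise value = 0.0000 ≤ continuation, so V_0 = 24.5573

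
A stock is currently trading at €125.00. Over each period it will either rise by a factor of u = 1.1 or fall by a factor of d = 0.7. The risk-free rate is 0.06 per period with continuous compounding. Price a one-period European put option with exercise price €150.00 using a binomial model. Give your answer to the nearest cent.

€16.26

Risk-neutral probability p = (e^0.06 − 0.7)/(1.1 − 0.7) = 0.3618/0.4000 = 0.9046
Terminal stock prices: S_u = 137.5, S_d = 87.5
Terminal payoffs (K − S): max(12.5, 0) = 12.5, max(62.5, 0) = 62.5
Node 0 (S = 125): V_0 = e^(−0.06)·[0.9046·12.5000 + 0.0954·62.5000] = 16.2647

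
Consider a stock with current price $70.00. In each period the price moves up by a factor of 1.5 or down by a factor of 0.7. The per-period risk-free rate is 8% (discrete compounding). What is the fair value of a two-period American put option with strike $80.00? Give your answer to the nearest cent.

$16.46

Risk-neutral probability p = (1 + 0.08 − 0.7)/(1.5 − 0.7) = 0.3800/0.8000 = 0.4750
Terminal stock prices: S_uu = 157.5, S_ud = 73.5, S_dd = 34.3
Terminal payoffs (K − S): max(-77.5, 0) = 0, max(6.5, 0) = 6.5, max(45.7, 0) = 45.7
Node u (S = 105): continuation = 1/1.08·[0.4750·0.0000 + 0.5250·6.5000] = 3.1597; exercise value = 0.0000 ≤ continuation, so V_u = 3.1597
Node d (S = 49): continuation = 1/1.08·[0.4750·6.5000 + 0.5250·45.7000] = 25.0741; exercise value = 31.0000 > continuation, so V_d = 31.0000 (exercise)
Node 0 (S = 70): continuation = 1/1.08·[0.4750·3.1597 + 0.5250·31.0000] = 16.4591; exercise value = 10.0000 ≤ continuation, so V_0 = 16.4591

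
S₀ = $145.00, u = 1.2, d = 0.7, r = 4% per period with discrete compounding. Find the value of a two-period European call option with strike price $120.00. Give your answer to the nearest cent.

$38.69

Risk-neutral probability p = (1 + 0.04 − 0.7)/(1.2 − 0.7) = 0.3400/0.5000 = 0.6800
Terminal stock prices: S_uu = 208.8, S_ud = 121.8, S_dd = 71.05
Terminal payoffs (S − K): max(88.8, 0) = 88.8, max(1.8, 0) = 1.8, max(-48.95, 0) = 0
Node u (S = 174): V_u = 1/1.04·[0.6800·88.8000 + 0.3200·1.8000] = 58.6154
Node d (S = 101.5): V_d = 1/1.04·[0.6800·1.8000 + 0.3200·0.0000] = 1.1769
Node 0 (S = 145): V_0 = 1/1.04·[0.6800·58.6154 + 0.3200·1.1769] = 38.6876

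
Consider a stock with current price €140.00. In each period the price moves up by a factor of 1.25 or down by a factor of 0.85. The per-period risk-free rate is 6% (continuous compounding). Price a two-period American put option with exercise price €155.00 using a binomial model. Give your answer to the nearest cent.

€17.33

Risk-neutral probability p = (e^0.06 − 0.85)/(1.25 − 0.85) = 0.2118/0.4000 = 0.5296
Terminal stock prices: S_uu = 218.8, S_ud = 148.8, S_dd = 101.1
Terminal payoffs (K − S): max(-63.75, 0) = 0, max(6.25, 0) = 6.25, max(53.85, 0) = 53.85
Node u (S = 175): continuation = e^(−0.06)·[0.5296·0.0000 + 0.4704·6.2500] = 2.7688; exercise value = 0.0000 ≤ continuation, so V_u = 2.7688
Node d (S = 119): continuation = e^(−0.06)·[0.5296·6.2500 + 0.4704·53.8500] = 26.9735; exercise value = 36.0000 > continuation, so V_d = 36.0000 (exercise)
Node 0 (S = 140): continuation = e^(−0.06)·[0.5296·2.7688 + 0.4704·36.0000] = 17.3295; exercise value = 15.0000 ≤ continuation, so V_0 = 17.3295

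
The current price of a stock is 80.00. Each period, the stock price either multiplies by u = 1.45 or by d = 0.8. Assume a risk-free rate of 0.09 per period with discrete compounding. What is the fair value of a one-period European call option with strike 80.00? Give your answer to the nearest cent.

Risk-neutral probability p = (1 + 0.09 − 0.8)/(1.45 − 0.8) = 0.2900/0.6500 = 0.4462
Terminal stock prices: S_u = 116, S_d = 64
Terminal payoffs (S − K): max(36, 0) = 36, max(-16, 0) = 0
Node 0 (S = 80): V_0 = 1/1.09·[0.4462·36.0000 + 0.5538·0.0000] = 14.7354

14.74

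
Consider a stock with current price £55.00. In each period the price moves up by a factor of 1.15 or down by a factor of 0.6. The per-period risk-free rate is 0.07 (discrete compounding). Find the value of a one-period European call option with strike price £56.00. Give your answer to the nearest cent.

Risk-neutral probability p = (1 + 0.07 − 0.6)/(1.15 − 0.6) = 0.4700/0.5500 = 0.8545
Terminal stock prices: S_u = 63.25, S_d = 33
Terminal payoffs (S − K): max(7.25, 0) = 7.25, max(-23, 0) = 0
Node 0 (S = 55): V_0 = 1/1.07·[0.8545·7.2500 + 0.1455·0.0000] = 5.7901

£5.79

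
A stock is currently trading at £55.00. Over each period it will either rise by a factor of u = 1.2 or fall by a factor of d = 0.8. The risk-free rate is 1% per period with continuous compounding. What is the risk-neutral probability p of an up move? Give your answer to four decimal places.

Risk-neutral probability p = (e^0.01 − 0.8)/(1.2 − 0.8) = 0.2101/0.4000 = 0.5251

p = 0.5251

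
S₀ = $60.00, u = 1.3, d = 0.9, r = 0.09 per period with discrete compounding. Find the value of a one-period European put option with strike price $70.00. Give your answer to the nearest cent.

Risk-neutral probability p = (1 + 0.09 − 0.9)/(1.3 − 0.9) = 0.1900/0.4000 = 0.4750
Terminal stock prices: S_u = 78, S_d = 54
Terminal payoffs (K − S): max(-8, 0) = 0, max(16, 0) = 16
Node 0 (S = 60): V_0 = 1/1.09·[0.4750·0.0000 + 0.5250·16.0000] = 7.7064

$7.71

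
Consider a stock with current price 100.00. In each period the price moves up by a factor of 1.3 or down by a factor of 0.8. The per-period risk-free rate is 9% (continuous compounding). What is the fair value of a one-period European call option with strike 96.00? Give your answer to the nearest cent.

Risk-neutral probability p = (e^0.09 − 0.8)/(1.3 − 0.8) = 0.2942/0.5000 = 0.5883
Terminal stock prices: S_u = 130, S_d = 80
Terminal payoffs (S − K): max(34, 0) = 34, max(-16, 0) = 0
Node 0 (S = 100): V_0 = e^(−0.09)·[0.5883·34.0000 + 0.4117·0.0000] = 18.2821

18.28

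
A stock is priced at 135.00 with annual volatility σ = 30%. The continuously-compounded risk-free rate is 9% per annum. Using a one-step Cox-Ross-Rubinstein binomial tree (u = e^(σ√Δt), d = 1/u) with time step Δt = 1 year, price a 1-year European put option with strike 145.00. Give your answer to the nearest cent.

CRR parameters: u = e^(σ√Δt) = e^(0.3·√1) = 1.3499, d = 1/u = 0.7408
Per-period rate: rΔt = 0.09·1 = 0.09, so R = e^0.09 = 1.0942
Risk-neutral probability p = (e^0.09 − 0.7408)/(1.3499 − 0.7408) = 0.3534/0.6090 = 0.5802
Terminal stock prices: S_u = 182.2, S_d = 100
Terminal payoffs (K − S): max(-37.23, 0) = 0, max(44.99, 0) = 44.99
Node 0 (S = 135): V_0 = e^(−0.09)·[0.5802·0.0000 + 0.4198·44.9895] = 17.2617

17.26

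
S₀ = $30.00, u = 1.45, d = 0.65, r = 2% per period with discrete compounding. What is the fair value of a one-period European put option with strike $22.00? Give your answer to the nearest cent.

Risk-neutral probability p = (1 + 0.02 − 0.65)/(1.45 − 0.65) = 0.3700/0.8000 = 0.4625
Terminal stock prices: S_u = 43.5, S_d = 19.5
Terminal payoffs (K − S): max(-21.5, 0) = 0, max(2.5, 0) = 2.5
Node 0 (S = 30): V_0 = 1/1.02·[0.4625·0.0000 + 0.5375·2.5000] = 1.3174

$1.32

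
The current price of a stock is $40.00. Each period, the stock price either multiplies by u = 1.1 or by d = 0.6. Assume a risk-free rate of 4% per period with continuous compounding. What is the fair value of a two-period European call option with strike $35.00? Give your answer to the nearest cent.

Risk-neutral probability p = (e^0.04 − 0.6)/(1.1 − 0.6) = 0.4408/0.5000 = 0.8816
Terminal stock prices: S_uu = 48.4, S_ud = 26.4, S_dd = 14.4
Terminal payoffs (S − K): max(13.4, 0) = 13.4, max(-8.6, 0) = 0, max(-20.6, 0) = 0
Node u (S = 44): V_u = e^(−0.04)·[0.8816·13.4000 + 0.1184·0.0000] = 11.3505
Node d (S = 24): V_d = e^(−0.04)·[0.8816·0.0000 + 0.1184·0.0000] = 0.0000
Node 0 (S = 40): V_0 = e^(−0.04)·[0.8816·11.3505 + 0.1184·0.0000] = 9.6145

$9.61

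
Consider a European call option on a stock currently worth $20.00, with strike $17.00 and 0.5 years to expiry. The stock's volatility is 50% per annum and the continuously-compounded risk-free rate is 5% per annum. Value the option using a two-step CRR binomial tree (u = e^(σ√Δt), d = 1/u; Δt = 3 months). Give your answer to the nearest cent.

$4.79

CRR parameters: u = e^(σ√Δt) = e^(0.5·√0.25) = 1.2840, d = 1/u = 0.7788
Per-period rate: rΔt = 0.05·0.25 = 0.0125, so R = e^0.0125 = 1.0126
Risk-neutral probability p = (e^0.0125 − 0.7788)/(1.2840 − 0.7788) = 0.2338/0.5052 = 0.4627
Terminal stock prices: S_uu = 32.97, S_ud = 20, S_dd = 12.13
Terminal payoffs (S − K): max(15.97, 0) = 15.97, max(3, 0) = 3, max(-4.869, 0) = 0
Node u (S = 25.68): V_u = e^(−0.0125)·[0.4627·15.9744 + 0.5373·3.0000] = 8.8917
Node d (S = 15.58): V_d = e^(−0.0125)·[0.4627·3.0000 + 0.5373·0.0000] = 1.3709
Node 0 (S = 20): V_0 = e^(−0.0125)·[0.4627·8.8917 + 0.5373·1.3709] = 4.7907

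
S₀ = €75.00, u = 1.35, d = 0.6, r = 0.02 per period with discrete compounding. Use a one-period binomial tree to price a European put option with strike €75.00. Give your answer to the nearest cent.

Risk-neutral probability p = (1 + 0.02 − 0.6)/(1.35 − 0.6) = 0.4200/0.7500 = 0.5600
Terminal stock prices: S_u = 101.2, S_d = 45
Terminal payoffs (K − S): max(-26.25, 0) = 0, max(30, 0) = 30
Node 0 (S = 75): V_0 = 1/1.02·[0.5600·0.0000 + 0.4400·30.0000] = 12.9412

€12.94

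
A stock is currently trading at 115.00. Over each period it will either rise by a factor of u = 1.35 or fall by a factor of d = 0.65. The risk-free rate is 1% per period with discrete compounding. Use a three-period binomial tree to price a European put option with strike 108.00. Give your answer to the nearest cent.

23.48

Risk-neutral probability p = (1 + 0.01 − 0.65)/(1.35 − 0.65) = 0.3600/0.7000 = 0.5143
Terminal stock prices: S_uuu = 282.9, S_uud = 136.2, S_udd = 65.59, S_ddd = 31.58
Terminal payoffs (K − S): max(-174.9, 0) = 0, max(-28.23, 0) = 0, max(42.41, 0) = 42.41, max(76.42, 0) = 76.42
Node uu (S = 209.6): V_uu = 1/1.01·[0.5143·0.0000 + 0.4857·0.0000] = 0.0000
Node ud (S = 100.9): V_ud = 1/1.01·[0.5143·0.0000 + 0.4857·42.4069] = 20.3937
Node dd (S = 48.59): V_dd = 1/1.01·[0.5143·42.4069 + 0.4857·76.4181] = 58.3432
Node u (S = 155.2): V_u = 1/1.01·[0.5143·0.0000 + 0.4857·20.3937] = 9.8074
Node d (S = 74.75): V_d = 1/1.01·[0.5143·20.3937 + 0.4857·58.3432] = 38.4419
Node 0 (S = 115): V_0 = 1/1.01·[0.5143·9.8074 + 0.4857·38.4419] = 23.4808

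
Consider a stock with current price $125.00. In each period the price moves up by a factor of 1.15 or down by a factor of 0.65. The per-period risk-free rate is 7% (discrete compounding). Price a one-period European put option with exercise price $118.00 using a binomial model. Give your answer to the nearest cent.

$5.50

Risk-neutral probability p = (1 + 0.07 − 0.65)/(1.15 − 0.65) = 0.4200/0.5000 = 0.8400
Terminal stock prices: S_u = 143.8, S_d = 81.25
Terminal payoffs (K − S): max(-25.75, 0) = 0, max(36.75, 0) = 36.75
Node 0 (S = 125): V_0 = 1/1.07·[0.8400·0.0000 + 0.1600·36.7500] = 5.4953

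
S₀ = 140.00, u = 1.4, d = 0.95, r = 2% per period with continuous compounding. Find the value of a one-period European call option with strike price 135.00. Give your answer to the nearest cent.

9.33

Risk-neutral probability p = (e^0.02 − 0.95)/(1.4 − 0.95) = 0.0702/0.4500 = 0.1560
Terminal stock prices: S_u = 196, S_d = 133
Terminal payoffs (S − K): max(61, 0) = 61, max(-2, 0) = 0
Node 0 (S = 140): V_0 = e^(−0.02)·[0.1560·61.0000 + 0.8440·0.0000] = 9.3277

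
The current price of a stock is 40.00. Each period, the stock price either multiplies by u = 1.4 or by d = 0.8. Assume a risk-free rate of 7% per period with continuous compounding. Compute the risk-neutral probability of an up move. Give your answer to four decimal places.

p = 0.4542

Risk-neutral probability p = (e^0.07 − 0.8)/(1.4 − 0.8) = 0.2725/0.6000 = 0.4542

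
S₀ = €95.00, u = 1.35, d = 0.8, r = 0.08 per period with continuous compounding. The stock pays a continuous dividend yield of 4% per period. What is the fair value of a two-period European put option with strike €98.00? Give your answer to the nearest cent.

Per-period risk-free factor R = e^0.08 = 1.0833; dividend-adjusted growth = e^(0.08−0.04) = 1.0408.
Risk-neutral probability p = (1.0408 − 0.8)/(1.35 − 0.8) = 0.2408/0.5500 = 0.4378
Terminal stock prices: S_uu = 173.1, S_ud = 102.6, S_dd = 60.8
Terminal payoffs (K − S): max(-75.14, 0) = 0, max(-4.6, 0) = 0, max(37.2, 0) = 37.2
Node u (S = 128.2): V_u = e^(−0.08)·[0.4378·0.0000 + 0.5622·0.0000] = 0.0000
Node d (S = 76): V_d = e^(−0.08)·[0.4378·0.0000 + 0.5622·37.2000] = 19.3046
Node 0 (S = 95): V_0 = e^(−0.08)·[0.4378·0.0000 + 0.5622·19.3046] = 10.0180

€10.02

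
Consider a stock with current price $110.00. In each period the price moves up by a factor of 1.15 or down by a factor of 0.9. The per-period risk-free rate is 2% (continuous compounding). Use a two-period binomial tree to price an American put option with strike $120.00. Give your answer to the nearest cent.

Risk-neutral probability p = (e^0.02 − 0.9)/(1.15 − 0.9) = 0.1202/0.2500 = 0.4808
Terminal stock prices: S_uu = 145.5, S_ud = 113.8, S_dd = 89.1
Terminal payoffs (K − S): max(-25.47, 0) = 0, max(6.15, 0) = 6.15, max(30.9, 0) = 30.9
Node u (S = 126.5): continuation = e^(−0.02)·[0.4808·0.0000 + 0.5192·6.1500] = 3.1298; exercise value = 0.0000 ≤ continuation, so V_u = 3.1298
Node d (S = 99): continuation = e^(−0.02)·[0.4808·6.1500 + 0.5192·30.9000] = 18.6238; exercise value = 21.0000 > continuation, so V_d = 21.0000 (exercise)
Node 0 (S = 110): continuation = e^(−0.02)·[0.4808·3.1298 + 0.5192·21.0000] = 12.1622; exercise value = 10.0000 ≤ continuation, so V_0 = 12.1622

$12.16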